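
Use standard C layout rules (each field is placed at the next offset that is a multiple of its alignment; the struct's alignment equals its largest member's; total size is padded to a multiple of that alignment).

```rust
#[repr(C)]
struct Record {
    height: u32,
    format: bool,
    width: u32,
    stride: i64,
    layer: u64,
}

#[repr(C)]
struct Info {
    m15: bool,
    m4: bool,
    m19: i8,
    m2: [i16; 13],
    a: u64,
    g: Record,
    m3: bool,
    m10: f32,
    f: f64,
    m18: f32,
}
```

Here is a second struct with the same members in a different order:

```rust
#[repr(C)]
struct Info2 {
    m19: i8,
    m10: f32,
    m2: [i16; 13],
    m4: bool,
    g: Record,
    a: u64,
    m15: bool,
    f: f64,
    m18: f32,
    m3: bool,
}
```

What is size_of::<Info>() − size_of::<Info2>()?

Record: 0..4  height  (4B, 4-aligned); 4..5  format  (1B, 1-aligned); 5..8  -- padding (3B); 8..12  width  (4B, 4-aligned); 12..16  -- padding (4B); 16..24  stride  (8B, 8-aligned); 24..32  layer  (8B, 8-aligned); sizeof = 32, alignof = 8
0..1  m15  (1B, 1-aligned)
1..2  m4  (1B, 1-aligned)
2..3  m19  (1B, 1-aligned)
3..4  -- padding (1B)
4..30  m2  (26B, 2-aligned)
30..32  -- padding (2B)
32..40  a  (8B, 8-aligned)
40..72  g  (32B, 8-aligned)
72..73  m3  (1B, 1-aligned)
73..76  -- padding (3B)
76..80  m10  (4B, 4-aligned)
80..88  f  (8B, 8-aligned)
88..92  m18  (4B, 4-aligned)
92..96  -- tail padding (4B)
sizeof = 96, alignof = 8
— Info2 —
0..1  m19  (1B, 1-aligned)
1..4  -- padding (3B)
4..8  m10  (4B, 4-aligned)
8..34  m2  (26B, 2-aligned)
34..35  m4  (1B, 1-aligned)
35..40  -- padding (5B)
40..72  g  (32B, 8-aligned)
72..80  a  (8B, 8-aligned)
80..81  m15  (1B, 1-aligned)
81..88  -- padding (7B)
88..96  f  (8B, 8-aligned)
96..100  m18  (4B, 4-aligned)
100..101  m3  (1B, 1-aligned)
101..104  -- tail padding (3B)
sizeof = 104, alignof = 8
96 − 104 = -8

-8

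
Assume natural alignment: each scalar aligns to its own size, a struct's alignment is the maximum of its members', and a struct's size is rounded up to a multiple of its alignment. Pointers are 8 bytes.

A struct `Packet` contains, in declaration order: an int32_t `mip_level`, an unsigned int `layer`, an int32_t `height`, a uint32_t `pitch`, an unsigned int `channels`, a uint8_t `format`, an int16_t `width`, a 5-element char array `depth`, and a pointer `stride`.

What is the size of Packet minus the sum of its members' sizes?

4

0..4  mip_level  (4B, 4-aligned)
4..8  layer  (4B, 4-aligned)
8..12  height  (4B, 4-aligned)
12..16  pitch  (4B, 4-aligned)
16..20  channels  (4B, 4-aligned)
20..21  format  (1B, 1-aligned)
21..22  -- padding (1B)
22..24  width  (2B, 2-aligned)
24..29  depth  (5B, 1-aligned)
29..32  -- padding (3B)
32..40  stride  (8B, 8-aligned)
sizeof = 40, alignof = 8
data bytes 36, size 40 → padding 4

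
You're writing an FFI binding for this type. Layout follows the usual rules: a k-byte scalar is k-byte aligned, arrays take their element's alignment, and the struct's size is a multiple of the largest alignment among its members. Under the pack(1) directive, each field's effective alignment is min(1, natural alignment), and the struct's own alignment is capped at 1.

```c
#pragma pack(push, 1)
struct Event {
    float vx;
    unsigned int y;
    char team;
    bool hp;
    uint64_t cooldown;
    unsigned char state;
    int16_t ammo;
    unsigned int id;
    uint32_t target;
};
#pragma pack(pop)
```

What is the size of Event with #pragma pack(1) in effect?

29

0..4  vx  (4B, 1-aligned)
4..8  y  (4B, 1-aligned)
8..9  team  (1B, 1-aligned)
9..10  hp  (1B, 1-aligned)
10..18  cooldown  (8B, 1-aligned)
18..19  state  (1B, 1-aligned)
19..21  ammo  (2B, 1-aligned)
21..25  id  (4B, 1-aligned)
25..29  target  (4B, 1-aligned)
sizeof = 29, alignof = 1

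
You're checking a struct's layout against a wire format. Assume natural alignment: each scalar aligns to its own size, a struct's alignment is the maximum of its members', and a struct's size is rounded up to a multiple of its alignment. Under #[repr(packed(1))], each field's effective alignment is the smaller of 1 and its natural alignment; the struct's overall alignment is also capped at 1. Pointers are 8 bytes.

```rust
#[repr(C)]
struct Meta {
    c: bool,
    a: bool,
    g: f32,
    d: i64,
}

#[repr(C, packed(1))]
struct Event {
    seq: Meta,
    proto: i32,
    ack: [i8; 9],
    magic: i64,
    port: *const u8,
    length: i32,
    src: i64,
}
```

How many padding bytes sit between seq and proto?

Meta: c at 0 (size 1, align 1) → ends 1; a at 1 (size 1, align 1) → ends 2; pad 2 to align 4 for g; g at 4 (size 4, align 4) → ends 8; d at 8 (size 8, align 8) → ends 16; total 16 bytes, alignment 8
seq at 0 (size 16, align 1) → ends 16
proto at 16 (size 4, align 1) → ends 20

0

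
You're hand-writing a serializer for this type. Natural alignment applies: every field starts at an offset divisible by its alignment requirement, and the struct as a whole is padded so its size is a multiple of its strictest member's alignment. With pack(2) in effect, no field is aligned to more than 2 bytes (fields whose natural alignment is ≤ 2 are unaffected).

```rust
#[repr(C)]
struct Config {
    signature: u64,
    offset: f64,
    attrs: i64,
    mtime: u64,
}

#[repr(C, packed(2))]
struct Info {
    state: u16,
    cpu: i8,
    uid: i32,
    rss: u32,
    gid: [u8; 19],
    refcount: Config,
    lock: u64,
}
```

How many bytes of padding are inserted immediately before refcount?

1

Config: @0: signature [8B, align 8] → 8; @8: offset [8B, align 8] → 16; @16: attrs [8B, align 8] → 24; @24: mtime [8B, align 8] → 32; size 32, align 8
@0: state [2B, align 2] → 2
@2: cpu [1B, align 1] → 3
+1 pad (align 2)
@4: uid [4B, align 2] → 8
@8: rss [4B, align 2] → 12
@12: gid [19B, align 1] → 31
+1 pad (align 2)
@32: refcount [32B, align 2] → 64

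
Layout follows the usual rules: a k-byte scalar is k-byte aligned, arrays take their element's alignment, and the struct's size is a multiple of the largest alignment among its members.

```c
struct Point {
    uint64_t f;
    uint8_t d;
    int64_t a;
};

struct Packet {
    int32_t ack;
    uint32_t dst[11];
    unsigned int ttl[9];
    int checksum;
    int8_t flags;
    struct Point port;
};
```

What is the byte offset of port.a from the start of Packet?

Point: @0: f [8B, align 8] → 8; @8: d [1B, align 1] → 9; +7 pad (align 8); @16: a [8B, align 8] → 24; size 24, align 8
@0: ack [4B, align 4] → 4
@4: dst [44B, align 4] → 48
@48: ttl [36B, align 4] → 84
@84: checksum [4B, align 4] → 88
@88: flags [1B, align 1] → 89
+7 pad (align 8)
@96: port [24B, align 8] → 120
within Point: a at 16
96 + 16 = 112

112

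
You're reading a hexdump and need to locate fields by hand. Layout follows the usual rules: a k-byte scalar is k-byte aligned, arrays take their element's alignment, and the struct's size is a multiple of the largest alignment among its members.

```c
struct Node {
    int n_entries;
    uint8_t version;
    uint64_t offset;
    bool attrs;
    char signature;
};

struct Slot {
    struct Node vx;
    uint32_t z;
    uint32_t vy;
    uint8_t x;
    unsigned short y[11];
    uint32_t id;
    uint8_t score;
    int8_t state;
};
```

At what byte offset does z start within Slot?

24

Node: 0..4  n_entries  (4B, 4-aligned); 4..5  version  (1B, 1-aligned); 5..8  -- padding (3B); 8..16  offset  (8B, 8-aligned); 16..17  attrs  (1B, 1-aligned); 17..18  signature  (1B, 1-aligned); 18..24  -- tail padding (6B); sizeof = 24, alignof = 8
0..24  vx  (24B, 8-aligned)
24..28  z  (4B, 4-aligned)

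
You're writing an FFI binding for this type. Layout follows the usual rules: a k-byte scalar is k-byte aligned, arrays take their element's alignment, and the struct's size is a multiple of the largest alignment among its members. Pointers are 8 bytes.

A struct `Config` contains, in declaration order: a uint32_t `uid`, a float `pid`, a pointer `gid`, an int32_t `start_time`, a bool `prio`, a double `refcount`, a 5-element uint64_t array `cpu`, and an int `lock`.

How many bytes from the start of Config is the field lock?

72

0..4  uid  (4B, 4-aligned)
4..8  pid  (4B, 4-aligned)
8..16  gid  (8B, 8-aligned)
16..20  start_time  (4B, 4-aligned)
20..21  prio  (1B, 1-aligned)
21..24  -- padding (3B)
24..32  refcount  (8B, 8-aligned)
32..72  cpu  (40B, 8-aligned)
72..76  lock  (4B, 4-aligned)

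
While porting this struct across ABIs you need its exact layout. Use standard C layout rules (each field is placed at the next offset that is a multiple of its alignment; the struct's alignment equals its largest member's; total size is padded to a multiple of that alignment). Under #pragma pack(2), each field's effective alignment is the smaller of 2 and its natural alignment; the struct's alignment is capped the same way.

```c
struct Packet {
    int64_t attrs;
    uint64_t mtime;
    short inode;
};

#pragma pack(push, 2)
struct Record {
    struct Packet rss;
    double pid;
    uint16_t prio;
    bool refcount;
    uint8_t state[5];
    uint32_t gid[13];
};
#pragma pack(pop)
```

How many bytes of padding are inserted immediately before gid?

Packet: @0: attrs [8B, align 8] → 8; @8: mtime [8B, align 8] → 16; @16: inode [2B, align 2] → 18; +6 tail pad (align 8); size 24, align 8
@0: rss [24B, align 2] → 24
@24: pid [8B, align 2] → 32
@32: prio [2B, align 2] → 34
@34: refcount [1B, align 1] → 35
@35: state [5B, align 1] → 40
@40: gid [52B, align 2] → 92

0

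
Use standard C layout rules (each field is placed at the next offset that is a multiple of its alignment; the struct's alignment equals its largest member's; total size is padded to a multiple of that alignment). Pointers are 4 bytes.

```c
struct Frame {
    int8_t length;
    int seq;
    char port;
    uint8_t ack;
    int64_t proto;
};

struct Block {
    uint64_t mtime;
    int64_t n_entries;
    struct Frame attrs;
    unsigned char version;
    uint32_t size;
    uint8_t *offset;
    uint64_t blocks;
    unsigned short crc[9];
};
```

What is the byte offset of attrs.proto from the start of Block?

Frame: @0: length [1B, align 1] → 1; +3 pad (align 4); @4: seq [4B, align 4] → 8; @8: port [1B, align 1] → 9; @9: ack [1B, align 1] → 10; +6 pad (align 8); @16: proto [8B, align 8] → 24; size 24, align 8
@0: mtime [8B, align 8] → 8
@8: n_entries [8B, align 8] → 16
@16: attrs [24B, align 8] → 40
within Frame: proto at 16
16 + 16 = 32

32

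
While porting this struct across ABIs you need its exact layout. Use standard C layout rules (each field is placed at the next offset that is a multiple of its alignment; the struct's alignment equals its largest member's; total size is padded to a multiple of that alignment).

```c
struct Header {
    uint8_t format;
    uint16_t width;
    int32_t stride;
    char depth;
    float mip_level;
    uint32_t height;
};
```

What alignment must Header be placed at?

member alignments: format=1, width=2, stride=4, depth=1, mip_level=4, height=4
max = 4

4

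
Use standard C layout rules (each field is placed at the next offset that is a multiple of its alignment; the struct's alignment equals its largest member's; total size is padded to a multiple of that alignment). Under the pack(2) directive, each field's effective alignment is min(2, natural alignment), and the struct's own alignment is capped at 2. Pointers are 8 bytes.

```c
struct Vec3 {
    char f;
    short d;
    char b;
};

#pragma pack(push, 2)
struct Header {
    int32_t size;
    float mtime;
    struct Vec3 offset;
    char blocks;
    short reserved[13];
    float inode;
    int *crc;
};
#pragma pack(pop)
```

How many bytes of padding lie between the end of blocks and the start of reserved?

1

Vec3: @0: f [1B, align 1] → 1; +1 pad (align 2); @2: d [2B, align 2] → 4; @4: b [1B, align 1] → 5; +1 tail pad (align 2); size 6, align 2
@0: size [4B, align 2] → 4
@4: mtime [4B, align 2] → 8
@8: offset [6B, align 2] → 14
@14: blocks [1B, align 1] → 15
+1 pad (align 2)
@16: reserved [26B, align 2] → 42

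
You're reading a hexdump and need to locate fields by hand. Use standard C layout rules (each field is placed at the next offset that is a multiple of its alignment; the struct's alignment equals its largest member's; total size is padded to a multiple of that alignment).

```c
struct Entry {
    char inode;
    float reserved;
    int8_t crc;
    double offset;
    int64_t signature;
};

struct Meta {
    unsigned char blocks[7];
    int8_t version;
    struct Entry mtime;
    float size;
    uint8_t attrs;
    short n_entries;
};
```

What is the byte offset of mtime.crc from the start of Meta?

16

Entry: inode at 0 (size 1, align 1) → ends 1; pad 3 to align 4 for reserved; reserved at 4 (size 4, align 4) → ends 8; crc at 8 (size 1, align 1) → ends 9; pad 7 to align 8 for offset; offset at 16 (size 8, align 8) → ends 24; signature at 24 (size 8, align 8) → ends 32; total 32 bytes, alignment 8
blocks at 0 (size 7, align 1) → ends 7
version at 7 (size 1, align 1) → ends 8
mtime at 8 (size 32, align 8) → ends 40
within Entry: crc at 8
8 + 8 = 16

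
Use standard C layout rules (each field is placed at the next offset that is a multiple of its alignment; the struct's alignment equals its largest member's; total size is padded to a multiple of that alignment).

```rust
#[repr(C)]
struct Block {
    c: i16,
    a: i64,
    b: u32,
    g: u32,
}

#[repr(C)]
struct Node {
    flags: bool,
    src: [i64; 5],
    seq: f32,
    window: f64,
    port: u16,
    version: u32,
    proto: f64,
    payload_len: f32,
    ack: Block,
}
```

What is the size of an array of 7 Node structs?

Block: @0: c [2B, align 2] → 2; +6 pad (align 8); @8: a [8B, align 8] → 16; @16: b [4B, align 4] → 20; @20: g [4B, align 4] → 24; size 24, align 8
@0: flags [1B, align 1] → 1
+7 pad (align 8)
@8: src [40B, align 8] → 48
@48: seq [4B, align 4] → 52
+4 pad (align 8)
@56: window [8B, align 8] → 64
@64: port [2B, align 2] → 66
+2 pad (align 4)
@68: version [4B, align 4] → 72
@72: proto [8B, align 8] → 80
@80: payload_len [4B, align 4] → 84
+4 pad (align 8)
@88: ack [24B, align 8] → 112
size 112, align 8
array of 7: 7 × 112 = 784

784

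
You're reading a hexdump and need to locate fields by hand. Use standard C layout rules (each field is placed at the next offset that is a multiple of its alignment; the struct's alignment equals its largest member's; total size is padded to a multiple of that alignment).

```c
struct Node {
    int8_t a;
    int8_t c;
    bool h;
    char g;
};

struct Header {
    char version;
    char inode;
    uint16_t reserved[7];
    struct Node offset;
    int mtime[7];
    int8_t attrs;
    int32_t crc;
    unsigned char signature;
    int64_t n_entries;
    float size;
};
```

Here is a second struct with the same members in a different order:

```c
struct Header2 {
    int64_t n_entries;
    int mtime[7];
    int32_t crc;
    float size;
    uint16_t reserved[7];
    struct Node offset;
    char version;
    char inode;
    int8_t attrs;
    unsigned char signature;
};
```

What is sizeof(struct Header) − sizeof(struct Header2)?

Node: 0..1  a  (1B, 1-aligned); 1..2  c  (1B, 1-aligned); 2..3  h  (1B, 1-aligned); 3..4  g  (1B, 1-aligned); sizeof = 4, alignof = 1
0..1  version  (1B, 1-aligned)
1..2  inode  (1B, 1-aligned)
2..16  reserved  (14B, 2-aligned)
16..20  offset  (4B, 1-aligned)
20..48  mtime  (28B, 4-aligned)
48..49  attrs  (1B, 1-aligned)
49..52  -- padding (3B)
52..56  crc  (4B, 4-aligned)
56..57  signature  (1B, 1-aligned)
57..64  -- padding (7B)
64..72  n_entries  (8B, 8-aligned)
72..76  size  (4B, 4-aligned)
76..80  -- tail padding (4B)
sizeof = 80, alignof = 8
— Header2 —
0..8  n_entries  (8B, 8-aligned)
8..36  mtime  (28B, 4-aligned)
36..40  crc  (4B, 4-aligned)
40..44  size  (4B, 4-aligned)
44..58  reserved  (14B, 2-aligned)
58..62  offset  (4B, 1-aligned)
62..63  version  (1B, 1-aligned)
63..64  inode  (1B, 1-aligned)
64..65  attrs  (1B, 1-aligned)
65..66  signature  (1B, 1-aligned)
66..72  -- tail padding (6B)
sizeof = 72, alignof = 8
80 − 72 = 8

8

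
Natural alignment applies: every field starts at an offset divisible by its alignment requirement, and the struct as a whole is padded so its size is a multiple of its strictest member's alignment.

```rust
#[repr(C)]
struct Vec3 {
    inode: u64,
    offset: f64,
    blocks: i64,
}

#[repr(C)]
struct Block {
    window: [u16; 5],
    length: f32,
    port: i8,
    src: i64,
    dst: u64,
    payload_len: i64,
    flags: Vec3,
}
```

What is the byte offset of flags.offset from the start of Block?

56

Vec3: inode at 0 (size 8, align 8) → ends 8; offset at 8 (size 8, align 8) → ends 16; blocks at 16 (size 8, align 8) → ends 24; total 24 bytes, alignment 8
window at 0 (size 10, align 2) → ends 10
pad 2 to align 4 for length
length at 12 (size 4, align 4) → ends 16
port at 16 (size 1, align 1) → ends 17
pad 7 to align 8 for src
src at 24 (size 8, align 8) → ends 32
dst at 32 (size 8, align 8) → ends 40
payload_len at 40 (size 8, align 8) → ends 48
flags at 48 (size 24, align 8) → ends 72
within Vec3: offset at 8
48 + 8 = 56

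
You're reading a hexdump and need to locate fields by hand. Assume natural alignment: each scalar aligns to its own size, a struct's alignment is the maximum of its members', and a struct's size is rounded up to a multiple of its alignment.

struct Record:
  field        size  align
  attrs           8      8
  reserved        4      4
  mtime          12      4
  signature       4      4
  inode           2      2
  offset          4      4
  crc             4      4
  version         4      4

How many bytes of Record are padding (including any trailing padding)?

attrs at 0 (size 8, align 8) → ends 8
reserved at 8 (size 4, align 4) → ends 12
mtime at 12 (size 12, align 4) → ends 24
signature at 24 (size 4, align 4) → ends 28
inode at 28 (size 2, align 2) → ends 30
pad 2 to align 4 for offset
offset at 32 (size 4, align 4) → ends 36
crc at 36 (size 4, align 4) → ends 40
version at 40 (size 4, align 4) → ends 44
tail pad 4 to reach multiple of 8
total 48 bytes, alignment 8
data bytes 42, size 48 → padding 6

6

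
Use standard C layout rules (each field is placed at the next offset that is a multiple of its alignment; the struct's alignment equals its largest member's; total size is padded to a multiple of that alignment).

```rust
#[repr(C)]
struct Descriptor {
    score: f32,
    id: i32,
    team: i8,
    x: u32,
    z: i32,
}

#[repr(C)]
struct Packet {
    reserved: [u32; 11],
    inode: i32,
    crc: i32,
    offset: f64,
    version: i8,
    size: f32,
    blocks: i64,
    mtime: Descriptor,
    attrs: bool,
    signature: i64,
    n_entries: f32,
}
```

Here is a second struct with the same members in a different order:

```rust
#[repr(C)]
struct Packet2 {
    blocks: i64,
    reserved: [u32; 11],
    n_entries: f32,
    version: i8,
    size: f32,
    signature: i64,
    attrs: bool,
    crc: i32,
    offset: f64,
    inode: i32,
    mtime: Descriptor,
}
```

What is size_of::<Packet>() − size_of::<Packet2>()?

Descriptor: @0: score [4B, align 4] → 4; @4: id [4B, align 4] → 8; @8: team [1B, align 1] → 9; +3 pad (align 4); @12: x [4B, align 4] → 16; @16: z [4B, align 4] → 20; size 20, align 4
@0: reserved [44B, align 4] → 44
@44: inode [4B, align 4] → 48
@48: crc [4B, align 4] → 52
+4 pad (align 8)
@56: offset [8B, align 8] → 64
@64: version [1B, align 1] → 65
+3 pad (align 4)
@68: size [4B, align 4] → 72
@72: blocks [8B, align 8] → 80
@80: mtime [20B, align 4] → 100
@100: attrs [1B, align 1] → 101
+3 pad (align 8)
@104: signature [8B, align 8] → 112
@112: n_entries [4B, align 4] → 116
+4 tail pad (align 8)
size 120, align 8
— Packet2 —
@0: blocks [8B, align 8] → 8
@8: reserved [44B, align 4] → 52
@52: n_entries [4B, align 4] → 56
@56: version [1B, align 1] → 57
+3 pad (align 4)
@60: size [4B, align 4] → 64
@64: signature [8B, align 8] → 72
@72: attrs [1B, align 1] → 73
+3 pad (align 4)
@76: crc [4B, align 4] → 80
@80: offset [8B, align 8] → 88
@88: inode [4B, align 4] → 92
@92: mtime [20B, align 4] → 112
size 112, align 8
120 − 112 = 8

8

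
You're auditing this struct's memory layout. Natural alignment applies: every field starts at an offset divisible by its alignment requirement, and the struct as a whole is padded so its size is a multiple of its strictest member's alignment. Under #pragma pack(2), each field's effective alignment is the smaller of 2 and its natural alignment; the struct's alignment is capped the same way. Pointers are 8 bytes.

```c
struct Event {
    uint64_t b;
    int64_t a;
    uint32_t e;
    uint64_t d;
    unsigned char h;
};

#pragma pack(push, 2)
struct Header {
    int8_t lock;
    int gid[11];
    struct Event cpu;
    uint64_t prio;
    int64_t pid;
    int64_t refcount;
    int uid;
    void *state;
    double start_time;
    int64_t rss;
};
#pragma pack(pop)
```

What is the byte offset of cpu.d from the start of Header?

70

Event: @0: b [8B, align 8] → 8; @8: a [8B, align 8] → 16; @16: e [4B, align 4] → 20; +4 pad (align 8); @24: d [8B, align 8] → 32; @32: h [1B, align 1] → 33; +7 tail pad (align 8); size 40, align 8
@0: lock [1B, align 1] → 1
+1 pad (align 2)
@2: gid [44B, align 2] → 46
@46: cpu [40B, align 2] → 86
within Event: d at 24
46 + 24 = 70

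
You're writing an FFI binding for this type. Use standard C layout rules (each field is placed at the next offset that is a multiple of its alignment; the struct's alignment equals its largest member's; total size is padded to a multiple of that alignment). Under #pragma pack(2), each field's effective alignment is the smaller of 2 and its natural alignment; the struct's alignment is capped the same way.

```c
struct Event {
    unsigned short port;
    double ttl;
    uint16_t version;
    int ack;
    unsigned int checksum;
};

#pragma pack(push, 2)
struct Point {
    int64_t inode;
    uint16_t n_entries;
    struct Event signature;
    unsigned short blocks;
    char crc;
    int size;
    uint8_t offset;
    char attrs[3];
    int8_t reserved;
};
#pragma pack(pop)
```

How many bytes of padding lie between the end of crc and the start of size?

Event: @0: port [2B, align 2] → 2; +6 pad (align 8); @8: ttl [8B, align 8] → 16; @16: version [2B, align 2] → 18; +2 pad (align 4); @20: ack [4B, align 4] → 24; @24: checksum [4B, align 4] → 28; +4 tail pad (align 8); size 32, align 8
@0: inode [8B, align 2] → 8
@8: n_entries [2B, align 2] → 10
@10: signature [32B, align 2] → 42
@42: blocks [2B, align 2] → 44
@44: crc [1B, align 1] → 45
+1 pad (align 2)
@46: size [4B, align 2] → 50

1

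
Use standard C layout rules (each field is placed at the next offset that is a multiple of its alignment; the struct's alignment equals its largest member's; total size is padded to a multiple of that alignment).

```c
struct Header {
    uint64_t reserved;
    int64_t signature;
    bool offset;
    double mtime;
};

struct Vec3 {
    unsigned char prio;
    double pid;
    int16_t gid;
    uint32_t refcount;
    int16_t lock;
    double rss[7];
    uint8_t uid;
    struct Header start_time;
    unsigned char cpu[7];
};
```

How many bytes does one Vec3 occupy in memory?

136

Header: 0..8  reserved  (8B, 8-aligned); 8..16  signature  (8B, 8-aligned); 16..17  offset  (1B, 1-aligned); 17..24  -- padding (7B); 24..32  mtime  (8B, 8-aligned); sizeof = 32, alignof = 8
0..1  prio  (1B, 1-aligned)
1..8  -- padding (7B)
8..16  pid  (8B, 8-aligned)
16..18  gid  (2B, 2-aligned)
18..20  -- padding (2B)
20..24  refcount  (4B, 4-aligned)
24..26  lock  (2B, 2-aligned)
26..32  -- padding (6B)
32..88  rss  (56B, 8-aligned)
88..89  uid  (1B, 1-aligned)
89..96  -- padding (7B)
96..128  start_time  (32B, 8-aligned)
128..135  cpu  (7B, 1-aligned)
135..136  -- tail padding (1B)
sizeof = 136, alignof = 8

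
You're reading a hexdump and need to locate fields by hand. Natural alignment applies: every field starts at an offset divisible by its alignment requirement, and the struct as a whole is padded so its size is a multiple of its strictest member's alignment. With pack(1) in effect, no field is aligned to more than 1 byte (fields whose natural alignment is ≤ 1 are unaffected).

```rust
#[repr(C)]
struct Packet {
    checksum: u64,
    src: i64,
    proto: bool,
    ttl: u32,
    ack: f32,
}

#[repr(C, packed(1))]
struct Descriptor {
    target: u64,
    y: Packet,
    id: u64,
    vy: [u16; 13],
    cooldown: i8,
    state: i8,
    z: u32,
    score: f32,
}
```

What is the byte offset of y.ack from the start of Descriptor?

32

Packet: @0: checksum [8B, align 8] → 8; @8: src [8B, align 8] → 16; @16: proto [1B, align 1] → 17; +3 pad (align 4); @20: ttl [4B, align 4] → 24; @24: ack [4B, align 4] → 28; +4 tail pad (align 8); size 32, align 8
@0: target [8B, align 1] → 8
@8: y [32B, align 1] → 40
within Packet: ack at 24
8 + 24 = 32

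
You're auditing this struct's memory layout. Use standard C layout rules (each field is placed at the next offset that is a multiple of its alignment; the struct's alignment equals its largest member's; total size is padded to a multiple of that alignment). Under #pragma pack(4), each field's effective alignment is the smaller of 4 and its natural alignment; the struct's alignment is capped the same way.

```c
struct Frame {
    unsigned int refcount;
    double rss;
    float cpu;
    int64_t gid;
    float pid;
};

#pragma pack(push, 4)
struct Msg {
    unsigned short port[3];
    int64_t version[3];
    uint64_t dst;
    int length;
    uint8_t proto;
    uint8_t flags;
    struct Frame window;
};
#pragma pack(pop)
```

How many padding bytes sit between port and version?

2

Frame: refcount at 0 (size 4, align 4) → ends 4; pad 4 to align 8 for rss; rss at 8 (size 8, align 8) → ends 16; cpu at 16 (size 4, align 4) → ends 20; pad 4 to align 8 for gid; gid at 24 (size 8, align 8) → ends 32; pid at 32 (size 4, align 4) → ends 36; tail pad 4 to reach multiple of 8; total 40 bytes, alignment 8
port at 0 (size 6, align 2) → ends 6
pad 2 to align 4 for version
version at 8 (size 24, align 4) → ends 32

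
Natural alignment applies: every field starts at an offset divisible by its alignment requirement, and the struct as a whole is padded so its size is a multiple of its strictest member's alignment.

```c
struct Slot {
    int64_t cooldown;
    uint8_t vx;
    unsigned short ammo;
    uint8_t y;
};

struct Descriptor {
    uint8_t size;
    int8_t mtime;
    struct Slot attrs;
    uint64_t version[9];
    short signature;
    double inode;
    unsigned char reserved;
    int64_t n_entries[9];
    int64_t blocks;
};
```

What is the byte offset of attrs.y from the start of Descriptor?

20

Slot: cooldown at 0 (size 8, align 8) → ends 8; vx at 8 (size 1, align 1) → ends 9; pad 1 to align 2 for ammo; ammo at 10 (size 2, align 2) → ends 12; y at 12 (size 1, align 1) → ends 13; tail pad 3 to reach multiple of 8; total 16 bytes, alignment 8
size at 0 (size 1, align 1) → ends 1
mtime at 1 (size 1, align 1) → ends 2
pad 6 to align 8 for attrs
attrs at 8 (size 16, align 8) → ends 24
within Slot: y at 12
8 + 12 = 20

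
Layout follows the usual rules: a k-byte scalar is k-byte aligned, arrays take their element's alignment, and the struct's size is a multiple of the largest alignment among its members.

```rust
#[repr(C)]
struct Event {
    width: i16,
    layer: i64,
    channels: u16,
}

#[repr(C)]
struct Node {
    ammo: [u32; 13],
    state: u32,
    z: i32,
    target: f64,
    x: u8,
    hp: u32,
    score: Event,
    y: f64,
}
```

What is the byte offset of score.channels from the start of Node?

Event: @0: width [2B, align 2] → 2; +6 pad (align 8); @8: layer [8B, align 8] → 16; @16: channels [2B, align 2] → 18; +6 tail pad (align 8); size 24, align 8
@0: ammo [52B, align 4] → 52
@52: state [4B, align 4] → 56
@56: z [4B, align 4] → 60
+4 pad (align 8)
@64: target [8B, align 8] → 72
@72: x [1B, align 1] → 73
+3 pad (align 4)
@76: hp [4B, align 4] → 80
@80: score [24B, align 8] → 104
within Event: channels at 16
80 + 16 = 96

96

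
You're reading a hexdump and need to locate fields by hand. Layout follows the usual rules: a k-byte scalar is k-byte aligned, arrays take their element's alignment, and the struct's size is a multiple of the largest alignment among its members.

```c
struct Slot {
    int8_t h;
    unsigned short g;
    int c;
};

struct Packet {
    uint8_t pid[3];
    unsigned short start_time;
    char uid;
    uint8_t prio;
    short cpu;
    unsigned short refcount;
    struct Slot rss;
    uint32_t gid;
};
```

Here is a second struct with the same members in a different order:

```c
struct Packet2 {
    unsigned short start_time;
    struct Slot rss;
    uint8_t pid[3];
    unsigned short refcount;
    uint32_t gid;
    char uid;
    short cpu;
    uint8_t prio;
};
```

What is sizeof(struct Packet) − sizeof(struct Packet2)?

-8

Slot: h at 0 (size 1, align 1) → ends 1; pad 1 to align 2 for g; g at 2 (size 2, align 2) → ends 4; c at 4 (size 4, align 4) → ends 8; total 8 bytes, alignment 4
pid at 0 (size 3, align 1) → ends 3
pad 1 to align 2 for start_time
start_time at 4 (size 2, align 2) → ends 6
uid at 6 (size 1, align 1) → ends 7
prio at 7 (size 1, align 1) → ends 8
cpu at 8 (size 2, align 2) → ends 10
refcount at 10 (size 2, align 2) → ends 12
rss at 12 (size 8, align 4) → ends 20
gid at 20 (size 4, align 4) → ends 24
total 24 bytes, alignment 4
— Packet2 —
start_time at 0 (size 2, align 2) → ends 2
pad 2 to align 4 for rss
rss at 4 (size 8, align 4) → ends 12
pid at 12 (size 3, align 1) → ends 15
pad 1 to align 2 for refcount
refcount at 16 (size 2, align 2) → ends 18
pad 2 to align 4 for gid
gid at 20 (size 4, align 4) → ends 24
uid at 24 (size 1, align 1) → ends 25
pad 1 to align 2 for cpu
cpu at 26 (size 2, align 2) → ends 28
prio at 28 (size 1, align 1) → ends 29
tail pad 3 to reach multiple of 4
total 32 bytes, alignment 4
24 − 32 = -8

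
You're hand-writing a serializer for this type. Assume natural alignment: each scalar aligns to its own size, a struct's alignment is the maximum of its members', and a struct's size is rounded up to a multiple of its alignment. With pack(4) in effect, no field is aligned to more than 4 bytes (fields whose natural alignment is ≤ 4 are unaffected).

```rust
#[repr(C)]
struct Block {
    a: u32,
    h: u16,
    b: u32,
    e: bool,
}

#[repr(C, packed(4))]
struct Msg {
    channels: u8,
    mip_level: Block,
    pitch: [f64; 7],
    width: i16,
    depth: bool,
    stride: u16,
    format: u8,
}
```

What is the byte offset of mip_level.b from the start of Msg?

12

Block: 0..4  a  (4B, 4-aligned); 4..6  h  (2B, 2-aligned); 6..8  -- padding (2B); 8..12  b  (4B, 4-aligned); 12..13  e  (1B, 1-aligned); 13..16  -- tail padding (3B); sizeof = 16, alignof = 4
0..1  channels  (1B, 1-aligned)
1..4  -- padding (3B)
4..20  mip_level  (16B, 4-aligned)
within Block: b at 8
4 + 8 = 12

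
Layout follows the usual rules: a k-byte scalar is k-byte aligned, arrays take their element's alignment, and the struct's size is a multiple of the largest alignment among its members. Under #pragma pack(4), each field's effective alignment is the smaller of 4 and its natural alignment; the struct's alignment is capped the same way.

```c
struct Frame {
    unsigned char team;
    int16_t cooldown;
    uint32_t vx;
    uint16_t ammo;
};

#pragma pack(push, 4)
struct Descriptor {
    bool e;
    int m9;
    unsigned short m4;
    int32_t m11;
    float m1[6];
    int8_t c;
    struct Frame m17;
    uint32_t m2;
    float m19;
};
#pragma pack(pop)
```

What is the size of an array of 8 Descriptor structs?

Frame: team at 0 (size 1, align 1) → ends 1; pad 1 to align 2 for cooldown; cooldown at 2 (size 2, align 2) → ends 4; vx at 4 (size 4, align 4) → ends 8; ammo at 8 (size 2, align 2) → ends 10; tail pad 2 to reach multiple of 4; total 12 bytes, alignment 4
e at 0 (size 1, align 1) → ends 1
pad 3 to align 4 for m9
m9 at 4 (size 4, align 4) → ends 8
m4 at 8 (size 2, align 2) → ends 10
pad 2 to align 4 for m11
m11 at 12 (size 4, align 4) → ends 16
m1 at 16 (size 24, align 4) → ends 40
c at 40 (size 1, align 1) → ends 41
pad 3 to align 4 for m17
m17 at 44 (size 12, align 4) → ends 56
m2 at 56 (size 4, align 4) → ends 60
m19 at 60 (size 4, align 4) → ends 64
total 64 bytes, alignment 4
array of 8: 8 × 64 = 512

512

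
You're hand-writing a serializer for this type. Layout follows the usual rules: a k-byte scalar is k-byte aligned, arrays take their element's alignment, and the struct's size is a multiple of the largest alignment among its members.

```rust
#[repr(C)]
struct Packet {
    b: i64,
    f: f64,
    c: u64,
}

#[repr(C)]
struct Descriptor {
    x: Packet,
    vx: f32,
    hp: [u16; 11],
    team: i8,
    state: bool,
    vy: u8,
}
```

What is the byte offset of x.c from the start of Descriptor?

Packet: @0: b [8B, align 8] → 8; @8: f [8B, align 8] → 16; @16: c [8B, align 8] → 24; size 24, align 8
@0: x [24B, align 8] → 24
within Packet: c at 16
0 + 16 = 16

16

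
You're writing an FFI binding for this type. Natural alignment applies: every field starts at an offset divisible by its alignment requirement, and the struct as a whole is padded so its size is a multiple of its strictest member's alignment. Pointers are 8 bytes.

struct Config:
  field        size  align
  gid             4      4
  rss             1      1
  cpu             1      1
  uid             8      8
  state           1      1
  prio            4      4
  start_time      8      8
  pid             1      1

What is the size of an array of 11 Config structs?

440

@0: gid [4B, align 4] → 4
@4: rss [1B, align 1] → 5
@5: cpu [1B, align 1] → 6
+2 pad (align 8)
@8: uid [8B, align 8] → 16
@16: state [1B, align 1] → 17
+3 pad (align 4)
@20: prio [4B, align 4] → 24
@24: start_time [8B, align 8] → 32
@32: pid [1B, align 1] → 33
+7 tail pad (align 8)
size 40, align 8
array of 11: 11 × 40 = 440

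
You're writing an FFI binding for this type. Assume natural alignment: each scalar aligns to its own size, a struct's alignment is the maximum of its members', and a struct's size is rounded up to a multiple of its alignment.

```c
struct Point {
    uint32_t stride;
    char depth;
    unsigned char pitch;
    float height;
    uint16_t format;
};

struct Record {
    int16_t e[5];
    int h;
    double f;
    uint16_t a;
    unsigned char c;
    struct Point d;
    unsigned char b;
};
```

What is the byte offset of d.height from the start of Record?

Point: 0..4  stride  (4B, 4-aligned); 4..5  depth  (1B, 1-aligned); 5..6  pitch  (1B, 1-aligned); 6..8  -- padding (2B); 8..12  height  (4B, 4-aligned); 12..14  format  (2B, 2-aligned); 14..16  -- tail padding (2B); sizeof = 16, alignof = 4
0..10  e  (10B, 2-aligned)
10..12  -- padding (2B)
12..16  h  (4B, 4-aligned)
16..24  f  (8B, 8-aligned)
24..26  a  (2B, 2-aligned)
26..27  c  (1B, 1-aligned)
27..28  -- padding (1B)
28..44  d  (16B, 4-aligned)
within Point: height at 8
28 + 8 = 36

36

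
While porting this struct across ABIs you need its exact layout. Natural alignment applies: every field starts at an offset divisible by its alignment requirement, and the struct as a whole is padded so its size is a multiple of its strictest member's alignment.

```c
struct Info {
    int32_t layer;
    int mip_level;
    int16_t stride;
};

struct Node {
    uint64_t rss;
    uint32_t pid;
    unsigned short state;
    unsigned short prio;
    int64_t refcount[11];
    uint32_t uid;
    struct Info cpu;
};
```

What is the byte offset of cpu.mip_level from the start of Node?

Info: layer at 0 (size 4, align 4) → ends 4; mip_level at 4 (size 4, align 4) → ends 8; stride at 8 (size 2, align 2) → ends 10; tail pad 2 to reach multiple of 4; total 12 bytes, alignment 4
rss at 0 (size 8, align 8) → ends 8
pid at 8 (size 4, align 4) → ends 12
state at 12 (size 2, align 2) → ends 14
prio at 14 (size 2, align 2) → ends 16
refcount at 16 (size 88, align 8) → ends 104
uid at 104 (size 4, align 4) → ends 108
cpu at 108 (size 12, align 4) → ends 120
within Info: mip_level at 4
108 + 4 = 112

112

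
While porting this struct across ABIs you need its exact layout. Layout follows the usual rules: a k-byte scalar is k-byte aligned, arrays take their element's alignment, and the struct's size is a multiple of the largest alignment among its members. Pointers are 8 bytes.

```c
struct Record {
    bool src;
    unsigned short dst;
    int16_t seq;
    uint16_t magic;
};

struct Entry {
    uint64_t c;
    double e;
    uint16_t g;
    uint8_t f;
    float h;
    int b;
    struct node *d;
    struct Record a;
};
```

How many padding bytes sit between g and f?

0

Record: 0..1  src  (1B, 1-aligned); 1..2  -- padding (1B); 2..4  dst  (2B, 2-aligned); 4..6  seq  (2B, 2-aligned); 6..8  magic  (2B, 2-aligned); sizeof = 8, alignof = 2
0..8  c  (8B, 8-aligned)
8..16  e  (8B, 8-aligned)
16..18  g  (2B, 2-aligned)
18..19  f  (1B, 1-aligned)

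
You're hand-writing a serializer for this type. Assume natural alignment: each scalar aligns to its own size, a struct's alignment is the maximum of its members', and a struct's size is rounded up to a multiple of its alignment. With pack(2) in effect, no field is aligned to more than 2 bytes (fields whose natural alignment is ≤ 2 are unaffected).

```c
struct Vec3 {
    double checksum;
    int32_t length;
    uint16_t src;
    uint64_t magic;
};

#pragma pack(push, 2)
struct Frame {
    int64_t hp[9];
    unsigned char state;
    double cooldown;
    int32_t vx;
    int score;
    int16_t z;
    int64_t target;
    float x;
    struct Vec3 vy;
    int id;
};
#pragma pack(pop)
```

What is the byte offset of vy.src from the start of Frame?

Vec3: @0: checksum [8B, align 8] → 8; @8: length [4B, align 4] → 12; @12: src [2B, align 2] → 14; +2 pad (align 8); @16: magic [8B, align 8] → 24; size 24, align 8
@0: hp [72B, align 2] → 72
@72: state [1B, align 1] → 73
+1 pad (align 2)
@74: cooldown [8B, align 2] → 82
@82: vx [4B, align 2] → 86
@86: score [4B, align 2] → 90
@90: z [2B, align 2] → 92
@92: target [8B, align 2] → 100
@100: x [4B, align 2] → 104
@104: vy [24B, align 2] → 128
within Vec3: src at 12
104 + 12 = 116

116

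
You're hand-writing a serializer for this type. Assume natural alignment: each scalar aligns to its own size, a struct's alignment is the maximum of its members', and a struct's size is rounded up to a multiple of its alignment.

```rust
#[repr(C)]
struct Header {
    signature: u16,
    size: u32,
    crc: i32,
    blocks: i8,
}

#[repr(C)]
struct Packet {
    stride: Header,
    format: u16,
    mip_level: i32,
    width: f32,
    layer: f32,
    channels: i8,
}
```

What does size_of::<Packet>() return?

Header: signature at 0 (size 2, align 2) → ends 2; pad 2 to align 4 for size; size at 4 (size 4, align 4) → ends 8; crc at 8 (size 4, align 4) → ends 12; blocks at 12 (size 1, align 1) → ends 13; tail pad 3 to reach multiple of 4; total 16 bytes, alignment 4
stride at 0 (size 16, align 4) → ends 16
format at 16 (size 2, align 2) → ends 18
pad 2 to align 4 for mip_level
mip_level at 20 (size 4, align 4) → ends 24
width at 24 (size 4, align 4) → ends 28
layer at 28 (size 4, align 4) → ends 32
channels at 32 (size 1, align 1) → ends 33
tail pad 3 to reach multiple of 4
total 36 bytes, alignment 4

36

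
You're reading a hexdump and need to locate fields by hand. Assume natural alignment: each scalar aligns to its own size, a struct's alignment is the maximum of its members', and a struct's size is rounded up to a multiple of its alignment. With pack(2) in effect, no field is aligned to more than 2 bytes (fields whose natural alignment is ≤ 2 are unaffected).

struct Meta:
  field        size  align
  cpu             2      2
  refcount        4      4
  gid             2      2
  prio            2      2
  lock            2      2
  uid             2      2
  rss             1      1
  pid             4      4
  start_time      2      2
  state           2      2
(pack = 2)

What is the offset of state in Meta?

0..2  cpu  (2B, 2-aligned)
2..6  refcount  (4B, 2-aligned)
6..8  gid  (2B, 2-aligned)
8..10  prio  (2B, 2-aligned)
10..12  lock  (2B, 2-aligned)
12..14  uid  (2B, 2-aligned)
14..15  rss  (1B, 1-aligned)
15..16  -- padding (1B)
16..20  pid  (4B, 2-aligned)
20..22  start_time  (2B, 2-aligned)
22..24  state  (2B, 2-aligned)

22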